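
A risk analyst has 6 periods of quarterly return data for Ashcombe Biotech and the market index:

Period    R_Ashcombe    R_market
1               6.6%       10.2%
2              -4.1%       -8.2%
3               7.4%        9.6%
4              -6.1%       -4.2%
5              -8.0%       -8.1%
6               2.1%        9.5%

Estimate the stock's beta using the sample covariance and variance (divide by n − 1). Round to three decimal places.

0.673

Mean R_i = (6.6 − 4.1 + 7.4 − 6.1 − 8.0 + 2.1) / 6 = -0.3500%
Mean R_m = (10.2 − 8.2 + 9.6 − 4.2 − 8.1 + 9.5) / 6 = 1.4667%
Σ(R_i − R̄_i)(R_m − R̄_m) = 285.4300  ⇒  Cov = 285.4300 / 5 = 57.0860
Σ(R_m − R̄_m)² = 424.0333  ⇒  Var(R_m) = 424.0333 / 5 = 84.8067
β = Cov / Var(R_m) = 57.0860 / 84.8067 = 0.6731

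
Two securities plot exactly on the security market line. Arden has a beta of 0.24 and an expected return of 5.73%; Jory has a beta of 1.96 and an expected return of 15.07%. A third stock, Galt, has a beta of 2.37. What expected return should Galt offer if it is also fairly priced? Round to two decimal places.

17.30%

MRP (SML slope) = (15.07% − 5.73%) / (1.96 − 0.24) = 9.34% / 1.72 = 5.4302%
R_f (intercept) = 5.73% − 0.24 × 5.4302% = 4.4268%
E(R_Galt) = R_f + β × MRP = 4.4268% + 2.37 × 5.4302% = 17.30%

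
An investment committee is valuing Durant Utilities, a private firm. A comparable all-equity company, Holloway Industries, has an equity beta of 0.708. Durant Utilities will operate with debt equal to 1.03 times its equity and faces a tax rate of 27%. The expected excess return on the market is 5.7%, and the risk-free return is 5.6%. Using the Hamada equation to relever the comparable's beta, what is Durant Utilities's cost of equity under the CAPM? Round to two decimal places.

β_L = β_U × [1 + (1 − t)(D/E)] = 0.708 × [1 + (1 − 0.27) × 1.03]
    = 0.708 × [1 + 0.73 × 1.03] = 0.708 × 1.7519 = 1.2403
E(R) = R_f + β_L × MRP = 5.6% + 1.2403 × 5.7% = 12.67%

12.67%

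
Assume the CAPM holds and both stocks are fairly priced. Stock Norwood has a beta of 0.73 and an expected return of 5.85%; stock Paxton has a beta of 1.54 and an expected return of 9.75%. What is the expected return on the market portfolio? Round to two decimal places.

7.15%

Both satisfy E(R) = R_f + β·MRP, so the slope of the SML is
MRP = (9.75% − 5.85%) / (1.54 − 0.73) = 3.90% / 0.81 = 4.8148%
R_f = E(R_Norwood) − β_Norwood·MRP = 5.85% − 0.73 × 4.8148% = 2.3352%
E(R_m) = R_f + MRP = 2.3352% + 4.8148% = 7.15%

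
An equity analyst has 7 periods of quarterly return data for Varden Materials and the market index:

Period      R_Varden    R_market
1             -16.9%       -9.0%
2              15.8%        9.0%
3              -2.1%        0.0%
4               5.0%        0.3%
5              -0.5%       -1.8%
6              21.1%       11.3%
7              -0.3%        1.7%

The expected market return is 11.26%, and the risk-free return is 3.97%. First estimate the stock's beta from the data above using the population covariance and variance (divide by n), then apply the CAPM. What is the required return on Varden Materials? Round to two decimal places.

Mean R_i = (-16.9 + 15.8 − 2.1 + 5.0 − 0.5 + 21.1 − 0.3) / 7 = 3.1571%
Mean R_m = (-9.0 + 9.0 + 0.0 + 0.3 − 1.8 + 11.3 + 1.7) / 7 = 1.6429%
Σ(R_i − R̄_i)(R_m − R̄_m) = 498.3129  ⇒  Cov = 498.3129 / 7 = 71.1876
Σ(R_m − R̄_m)² = 277.0171  ⇒  Var(R_m) = 277.0171 / 7 = 39.5739
β = Cov / Var(R_m) = 71.1876 / 39.5739 = 1.7989
MRP = 11.26% − 3.97% = 7.29%
E(R) = R_f + β × MRP = 3.97% + 1.7989 × 7.29% = 17.08%

17.08%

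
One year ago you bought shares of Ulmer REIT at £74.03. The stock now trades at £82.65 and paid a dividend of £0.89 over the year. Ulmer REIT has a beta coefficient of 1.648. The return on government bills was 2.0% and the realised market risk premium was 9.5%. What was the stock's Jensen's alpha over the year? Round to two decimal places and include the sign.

-4.81%

Realised HPR = (P1 + D1 − P0) / P0 = (82.65 + 0.89 − 74.03) / 74.03 = 9.51 / 74.03 = 12.8461%
CAPM required = R_f + β·MRP = 2.0% + 1.648 × 9.5% = 17.6560%
α = realised − required = 12.8461% − 17.6560% = -4.81%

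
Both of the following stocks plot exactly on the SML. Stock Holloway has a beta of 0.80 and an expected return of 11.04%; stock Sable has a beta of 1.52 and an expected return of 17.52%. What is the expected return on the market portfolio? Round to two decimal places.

12.84%

Both satisfy E(R) = R_f + β·MRP, so the slope of the SML is
MRP = (17.52% − 11.04%) / (1.52 − 0.80) = 6.48% / 0.72 = 9.0000%
R_f = E(R_Holloway) − β_Holloway·MRP = 11.04% − 0.80 × 9.0000% = 3.8400%
E(R_m) = R_f + MRP = 3.8400% + 9.0000% = 12.84%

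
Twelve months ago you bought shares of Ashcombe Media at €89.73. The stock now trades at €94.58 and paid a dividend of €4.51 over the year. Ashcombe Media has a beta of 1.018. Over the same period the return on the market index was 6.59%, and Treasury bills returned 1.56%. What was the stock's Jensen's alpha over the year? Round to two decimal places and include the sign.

+3.75%

Realised HPR = (P1 + D1 − P0) / P0 = (94.58 + 4.51 − 89.73) / 89.73 = 9.36 / 89.73 = 10.4313%
MRP = 6.59% − 1.56% = 5.03%
CAPM required = R_f + β·MRP = 1.56% + 1.018 × 5.03% = 6.68054%
α = realised − required = 10.4313% − 6.68054% = +3.75%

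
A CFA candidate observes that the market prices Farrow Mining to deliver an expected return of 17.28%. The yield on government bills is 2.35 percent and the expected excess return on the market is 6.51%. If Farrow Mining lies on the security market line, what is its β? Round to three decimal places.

2.293

β = (E(R) − R_f) / MRP = (17.28% − 2.35%) / 6.51% = 14.93% / 6.51% = 2.293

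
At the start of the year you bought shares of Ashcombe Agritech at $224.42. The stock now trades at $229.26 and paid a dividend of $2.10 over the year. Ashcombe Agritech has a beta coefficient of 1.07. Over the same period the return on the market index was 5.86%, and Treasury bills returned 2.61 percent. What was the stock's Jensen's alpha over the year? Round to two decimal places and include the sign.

Realised HPR = (P1 + D1 − P0) / P0 = (229.26 + 2.10 − 224.42) / 224.42 = 6.94 / 224.42 = 3.0924%
MRP = 5.86% − 2.61% = 3.25%
CAPM required = R_f + β·MRP = 2.61% + 1.07 × 3.25% = 6.0875%
α = realised − required = 3.0924% − 6.0875% = -3.00%

-3.00%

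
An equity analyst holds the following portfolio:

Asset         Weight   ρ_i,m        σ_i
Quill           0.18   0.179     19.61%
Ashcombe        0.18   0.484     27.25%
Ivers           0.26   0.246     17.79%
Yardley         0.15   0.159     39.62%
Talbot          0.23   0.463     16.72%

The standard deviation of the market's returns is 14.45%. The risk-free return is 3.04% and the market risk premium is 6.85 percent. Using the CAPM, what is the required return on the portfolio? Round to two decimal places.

6.30%

β_Quill = 0.179 × 19.61% / 14.45% = 0.2429
β_Ashcombe = 0.484 × 27.25% / 14.45% = 0.9127
β_Ivers = 0.246 × 17.79% / 14.45% = 0.3029
β_Yardley = 0.159 × 39.62% / 14.45% = 0.4360
β_Talbot = 0.463 × 16.72% / 14.45% = 0.5357
β_P = Σ w_i β_i = 0.18×0.2429 + 0.18×0.9127 + 0.26×0.3029 + 0.15×0.4360 + 0.23×0.5357 = 0.4754
E(R_P) = R_f + β_P × MRP = 3.04% + 0.4754 × 6.85% = 6.30%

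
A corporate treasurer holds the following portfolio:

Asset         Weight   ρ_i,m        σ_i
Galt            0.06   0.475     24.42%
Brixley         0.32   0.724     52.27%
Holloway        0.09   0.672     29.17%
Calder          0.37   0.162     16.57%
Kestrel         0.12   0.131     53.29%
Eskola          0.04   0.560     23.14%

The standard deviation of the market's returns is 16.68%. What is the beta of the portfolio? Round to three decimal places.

β_Galt = 0.475 × 24.42% / 16.68% = 0.6954
β_Brixley = 0.724 × 52.27% / 16.68% = 2.2688
β_Holloway = 0.672 × 29.17% / 16.68% = 1.1752
β_Calder = 0.162 × 16.57% / 16.68% = 0.1609
β_Kestrel = 0.131 × 53.29% / 16.68% = 0.4185
β_Eskola = 0.560 × 23.14% / 16.68% = 0.7769
β_P = Σ w_i β_i = 0.06×0.6954 + 0.32×2.2688 + 0.09×1.1752 + 0.37×0.1609 + 0.12×0.4185 + 0.04×0.7769 = 1.0143

1.014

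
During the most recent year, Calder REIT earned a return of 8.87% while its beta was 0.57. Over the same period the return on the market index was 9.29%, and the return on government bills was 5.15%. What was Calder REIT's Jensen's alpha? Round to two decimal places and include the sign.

+1.36%

Market excess return = 9.29% − 5.15% = 4.14%
CAPM benchmark = R_f + β(R_m − R_f) = 5.15% + 0.57 × 4.14% = 7.5098%
α = actual − benchmark = 8.87% − 7.5098% = +1.36%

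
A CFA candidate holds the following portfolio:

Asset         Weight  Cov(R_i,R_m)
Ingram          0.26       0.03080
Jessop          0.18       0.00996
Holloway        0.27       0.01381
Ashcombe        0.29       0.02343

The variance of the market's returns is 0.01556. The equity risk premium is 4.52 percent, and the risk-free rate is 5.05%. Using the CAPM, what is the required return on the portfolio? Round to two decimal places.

β_Ingram = 0.03080 / 0.01556 = 1.9794
β_Jessop = 0.00996 / 0.01556 = 0.6401
β_Holloway = 0.01381 / 0.01556 = 0.8875
β_Ashcombe = 0.02343 / 0.01556 = 1.5058
β_P = Σ w_i β_i = 0.26×1.9794 + 0.18×0.6401 + 0.27×0.8875 + 0.29×1.5058 = 1.3062
E(R_P) = R_f + β_P × MRP = 5.05% + 1.3062 × 4.52% = 10.95%

10.95%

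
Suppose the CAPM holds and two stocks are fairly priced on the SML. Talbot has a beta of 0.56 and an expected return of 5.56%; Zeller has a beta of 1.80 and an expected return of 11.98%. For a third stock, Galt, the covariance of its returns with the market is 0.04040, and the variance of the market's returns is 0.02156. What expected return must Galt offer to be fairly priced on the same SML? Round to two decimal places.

MRP = (11.98% − 5.56%) / (1.80 − 0.56) = 5.1774%
R_f = 5.56% − 0.56 × 5.1774% = 2.6607%
β_Galt = Cov / Var(R_m) = 0.04040 / 0.02156 = 1.8738
E(R_Galt) = R_f + β × MRP = 2.6607% + 1.8738 × 5.1774% = 12.36%

12.36%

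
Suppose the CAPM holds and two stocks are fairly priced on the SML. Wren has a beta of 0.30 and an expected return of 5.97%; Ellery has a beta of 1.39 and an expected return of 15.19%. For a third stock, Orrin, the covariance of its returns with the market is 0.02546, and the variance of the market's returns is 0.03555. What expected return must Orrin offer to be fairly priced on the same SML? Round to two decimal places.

9.49%

MRP = (15.19% − 5.97%) / (1.39 − 0.30) = 8.4587%
R_f = 5.97% − 0.30 × 8.4587% = 3.4324%
β_Orrin = Cov / Var(R_m) = 0.02546 / 0.03555 = 0.7162
E(R_Orrin) = R_f + β × MRP = 3.4324% + 0.7162 × 8.4587% = 9.49%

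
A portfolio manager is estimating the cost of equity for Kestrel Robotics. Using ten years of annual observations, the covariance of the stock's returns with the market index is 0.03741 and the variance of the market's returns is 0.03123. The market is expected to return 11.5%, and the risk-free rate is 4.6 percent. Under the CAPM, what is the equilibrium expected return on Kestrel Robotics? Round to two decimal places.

β = Cov(R_i, R_m) / Var(R_m) = 0.03741 / 0.03123 = 1.1979
MRP = 11.5% − 4.6% = 6.90%
E(R) = R_f + β × MRP = 4.6% + 1.1979 × 6.9% = 12.87%

12.87%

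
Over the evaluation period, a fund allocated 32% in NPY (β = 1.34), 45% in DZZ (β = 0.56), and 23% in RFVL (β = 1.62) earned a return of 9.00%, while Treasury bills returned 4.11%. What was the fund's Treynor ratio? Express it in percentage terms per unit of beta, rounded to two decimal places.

4.64%

β_P = 0.32×1.34 + 0.45×0.56 + 0.23×1.62 = 1.0534
Treynor = (R_P − R_f) / β_P = (9.00% − 4.11%) / 1.0534 = 4.89% / 1.0534 = 4.64%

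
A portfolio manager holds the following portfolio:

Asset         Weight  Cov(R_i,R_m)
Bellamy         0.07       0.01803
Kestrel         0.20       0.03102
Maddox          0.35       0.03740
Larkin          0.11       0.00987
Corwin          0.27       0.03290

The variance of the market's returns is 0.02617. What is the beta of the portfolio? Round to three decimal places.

β_Bellamy = 0.01803 / 0.02617 = 0.6890
β_Kestrel = 0.03102 / 0.02617 = 1.1853
β_Maddox = 0.03740 / 0.02617 = 1.4291
β_Larkin = 0.00987 / 0.02617 = 0.3771
β_Corwin = 0.03290 / 0.02617 = 1.2572
β_P = Σ w_i β_i = 0.07×0.6890 + 0.20×1.1853 + 0.35×1.4291 + 0.11×0.3771 + 0.27×1.2572 = 1.1664

1.166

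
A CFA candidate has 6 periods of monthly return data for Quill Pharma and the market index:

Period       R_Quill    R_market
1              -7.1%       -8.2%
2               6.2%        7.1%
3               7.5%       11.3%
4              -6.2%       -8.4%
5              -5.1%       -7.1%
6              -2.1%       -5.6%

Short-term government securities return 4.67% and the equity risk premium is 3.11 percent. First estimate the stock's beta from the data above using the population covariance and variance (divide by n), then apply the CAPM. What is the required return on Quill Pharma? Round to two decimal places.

Mean R_i = (-7.1 + 6.2 + 7.5 − 6.2 − 5.1 − 2.1) / 6 = -1.1333%
Mean R_m = (-8.2 + 7.1 + 11.3 − 8.4 − 7.1 − 5.6) / 6 = -1.8167%
Σ(R_i − R̄_i)(R_m − R̄_m) = 274.6867  ⇒  Cov = 274.6867 / 6 = 45.7811
Σ(R_m − R̄_m)² = 377.8683  ⇒  Var(R_m) = 377.8683 / 6 = 62.9781
β = Cov / Var(R_m) = 45.7811 / 62.9781 = 0.7269
E(R) = R_f + β × MRP = 4.67% + 0.7269 × 3.11% = 6.93%

6.93%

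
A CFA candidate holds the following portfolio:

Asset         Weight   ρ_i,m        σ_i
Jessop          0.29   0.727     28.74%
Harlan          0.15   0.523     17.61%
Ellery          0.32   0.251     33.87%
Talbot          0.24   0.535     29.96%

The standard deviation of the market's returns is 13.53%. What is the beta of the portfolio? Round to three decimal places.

β_Jessop = 0.727 × 28.74% / 13.53% = 1.5443
β_Harlan = 0.523 × 17.61% / 13.53% = 0.6807
β_Ellery = 0.251 × 33.87% / 13.53% = 0.6283
β_Talbot = 0.535 × 29.96% / 13.53% = 1.1847
β_P = Σ w_i β_i = 0.29×1.5443 + 0.15×0.6807 + 0.32×0.6283 + 0.24×1.1847 = 1.0353

1.035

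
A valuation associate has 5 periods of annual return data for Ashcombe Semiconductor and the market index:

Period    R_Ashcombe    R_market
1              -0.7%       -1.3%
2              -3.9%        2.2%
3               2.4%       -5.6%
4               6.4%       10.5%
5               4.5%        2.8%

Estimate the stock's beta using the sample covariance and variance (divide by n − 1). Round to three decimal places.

Mean R_i = (-0.7 − 3.9 + 2.4 + 6.4 + 4.5) / 5 = 1.7400%
Mean R_m = (-1.3 + 2.2 − 5.6 + 10.5 + 2.8) / 5 = 1.7200%
Σ(R_i − R̄_i)(R_m − R̄_m) = 43.7260  ⇒  Cov = 43.7260 / 4 = 10.9315
Σ(R_m − R̄_m)² = 141.1880  ⇒  Var(R_m) = 141.1880 / 4 = 35.2970
β = Cov / Var(R_m) = 10.9315 / 35.2970 = 0.3097

0.310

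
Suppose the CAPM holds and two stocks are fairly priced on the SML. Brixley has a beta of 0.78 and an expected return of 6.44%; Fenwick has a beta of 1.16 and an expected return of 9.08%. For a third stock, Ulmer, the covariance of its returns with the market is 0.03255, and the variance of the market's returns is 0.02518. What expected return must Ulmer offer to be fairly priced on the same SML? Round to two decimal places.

10.00%

MRP = (9.08% − 6.44%) / (1.16 − 0.78) = 6.9474%
R_f = 6.44% − 0.78 × 6.9474% = 1.0210%
β_Ulmer = Cov / Var(R_m) = 0.03255 / 0.02518 = 1.2927
E(R_Ulmer) = R_f + β × MRP = 1.0210% + 1.2927 × 6.9474% = 10.00%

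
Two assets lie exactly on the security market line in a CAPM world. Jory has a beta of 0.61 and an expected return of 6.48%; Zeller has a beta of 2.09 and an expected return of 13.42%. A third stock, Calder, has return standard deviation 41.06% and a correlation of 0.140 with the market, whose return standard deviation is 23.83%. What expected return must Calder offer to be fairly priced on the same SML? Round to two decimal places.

4.75%

MRP = (13.42% − 6.48%) / (2.09 − 0.61) = 4.6892%
R_f = 6.48% − 0.61 × 4.6892% = 3.6196%
β_Calder = ρ·σ_i/σ_m = 0.140 × 41.06 / 23.83 = 0.2412
E(R_Calder) = R_f + β × MRP = 3.6196% + 0.2412 × 4.6892% = 4.75%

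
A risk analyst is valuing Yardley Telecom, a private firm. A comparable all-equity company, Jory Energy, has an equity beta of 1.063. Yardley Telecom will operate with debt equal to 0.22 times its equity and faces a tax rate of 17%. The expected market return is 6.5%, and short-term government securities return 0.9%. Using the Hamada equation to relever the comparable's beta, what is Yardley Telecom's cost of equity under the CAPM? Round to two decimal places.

7.94%

β_L = β_U × [1 + (1 − t)(D/E)] = 1.063 × [1 + (1 − 0.17) × 0.22]
    = 1.063 × [1 + 0.83 × 0.22] = 1.063 × 1.1826 = 1.2571
MRP = 6.5% − 0.9% = 5.60%
E(R) = R_f + β_L × MRP = 0.9% + 1.2571 × 5.6% = 7.94%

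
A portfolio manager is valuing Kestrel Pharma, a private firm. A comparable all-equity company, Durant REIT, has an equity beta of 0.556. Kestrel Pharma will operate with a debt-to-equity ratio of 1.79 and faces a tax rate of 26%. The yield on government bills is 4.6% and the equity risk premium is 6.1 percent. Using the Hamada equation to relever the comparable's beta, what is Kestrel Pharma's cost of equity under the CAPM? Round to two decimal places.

12.48%

β_L = β_U × [1 + (1 − t)(D/E)] = 0.556 × [1 + (1 − 0.26) × 1.79]
    = 0.556 × [1 + 0.74 × 1.79] = 0.556 × 2.3246 = 1.2925
E(R) = R_f + β_L × MRP = 4.6% + 1.2925 × 6.1% = 12.48%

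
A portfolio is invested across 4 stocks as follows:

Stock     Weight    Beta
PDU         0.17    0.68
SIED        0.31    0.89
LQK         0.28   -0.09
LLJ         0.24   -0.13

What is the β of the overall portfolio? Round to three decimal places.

0.335

β_P = Σ w_i β_i = 0.17×0.68 + 0.31×0.89 + 0.28×-0.09 + 0.24×-0.13 = 0.3351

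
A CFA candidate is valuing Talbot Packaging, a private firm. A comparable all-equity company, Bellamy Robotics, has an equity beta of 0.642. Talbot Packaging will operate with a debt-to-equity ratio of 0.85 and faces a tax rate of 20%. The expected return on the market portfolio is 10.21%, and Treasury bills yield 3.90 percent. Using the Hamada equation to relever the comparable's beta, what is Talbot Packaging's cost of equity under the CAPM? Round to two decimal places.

β_L = β_U × [1 + (1 − t)(D/E)] = 0.642 × [1 + (1 − 0.20) × 0.85]
    = 0.642 × [1 + 0.80 × 0.85] = 0.642 × 1.6800 = 1.0786
MRP = 10.21% − 3.90% = 6.31%
E(R) = R_f + β_L × MRP = 3.90% + 1.0786 × 6.31% = 10.71%

10.71%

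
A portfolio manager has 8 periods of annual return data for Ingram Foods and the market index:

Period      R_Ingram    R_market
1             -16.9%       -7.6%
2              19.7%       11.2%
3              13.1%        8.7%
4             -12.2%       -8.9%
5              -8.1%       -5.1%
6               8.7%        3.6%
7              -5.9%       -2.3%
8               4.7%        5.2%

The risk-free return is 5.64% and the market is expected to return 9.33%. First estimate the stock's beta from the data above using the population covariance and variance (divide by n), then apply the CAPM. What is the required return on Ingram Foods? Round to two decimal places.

Mean R_i = (-16.9 + 19.7 + 13.1 − 12.2 − 8.1 + 8.7 − 5.9 + 4.7) / 8 = 0.3875%
Mean R_m = (-7.6 + 11.2 + 8.7 − 8.9 − 5.1 + 3.6 − 2.3 + 5.2) / 8 = 0.6000%
Σ(R_i − R̄_i)(R_m − R̄_m) = 680.4100  ⇒  Cov = 680.4100 / 8 = 85.0513
Σ(R_m − R̄_m)² = 406.5200  ⇒  Var(R_m) = 406.5200 / 8 = 50.8150
β = Cov / Var(R_m) = 85.0513 / 50.8150 = 1.6737
MRP = 9.33% − 5.64% = 3.69%
E(R) = R_f + β × MRP = 5.64% + 1.6737 × 3.69% = 11.82%

11.82%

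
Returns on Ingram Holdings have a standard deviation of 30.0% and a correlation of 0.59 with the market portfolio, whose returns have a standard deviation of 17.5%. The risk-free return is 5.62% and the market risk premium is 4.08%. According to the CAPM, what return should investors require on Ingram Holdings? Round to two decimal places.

β = ρ × σ_i / σ_m = 0.59 × 30.0% / 17.5% = 1.0114
E(R) = 5.62% + 1.0114 × 4.08% = 9.75%

9.75%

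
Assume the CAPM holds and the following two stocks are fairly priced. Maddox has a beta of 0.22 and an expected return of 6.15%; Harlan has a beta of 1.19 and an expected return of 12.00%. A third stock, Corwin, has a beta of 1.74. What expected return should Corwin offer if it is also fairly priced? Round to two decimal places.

15.32%

MRP (SML slope) = (12.00% − 6.15%) / (1.19 − 0.22) = 5.85% / 0.97 = 6.0309%
R_f (intercept) = 6.15% − 0.22 × 6.0309% = 4.8232%
E(R_Corwin) = R_f + β × MRP = 4.8232% + 1.74 × 6.0309% = 15.32%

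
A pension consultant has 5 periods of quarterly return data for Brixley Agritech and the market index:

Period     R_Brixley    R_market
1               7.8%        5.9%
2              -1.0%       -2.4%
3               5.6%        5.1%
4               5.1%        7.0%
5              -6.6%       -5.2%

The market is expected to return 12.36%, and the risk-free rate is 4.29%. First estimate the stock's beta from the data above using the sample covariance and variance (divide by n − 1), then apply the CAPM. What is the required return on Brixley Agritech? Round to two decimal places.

12.58%

Mean R_i = (7.8 − 1.0 + 5.6 + 5.1 − 6.6) / 5 = 2.1800%
Mean R_m = (5.9 − 2.4 + 5.1 + 7.0 − 5.2) / 5 = 2.0800%
Σ(R_i − R̄_i)(R_m − R̄_m) = 124.3280  ⇒  Cov = 124.3280 / 4 = 31.0820
Σ(R_m − R̄_m)² = 120.9880  ⇒  Var(R_m) = 120.9880 / 4 = 30.2470
β = Cov / Var(R_m) = 31.0820 / 30.2470 = 1.0276
MRP = 12.36% − 4.29% = 8.07%
E(R) = R_f + β × MRP = 4.29% + 1.0276 × 8.07% = 12.58%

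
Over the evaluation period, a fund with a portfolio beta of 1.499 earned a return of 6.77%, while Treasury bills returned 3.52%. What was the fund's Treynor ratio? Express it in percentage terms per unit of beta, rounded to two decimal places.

Treynor = (R_P − R_f) / β_P = (6.77% − 3.52%) / 1.4990 = 3.25% / 1.4990 = 2.17%

2.17%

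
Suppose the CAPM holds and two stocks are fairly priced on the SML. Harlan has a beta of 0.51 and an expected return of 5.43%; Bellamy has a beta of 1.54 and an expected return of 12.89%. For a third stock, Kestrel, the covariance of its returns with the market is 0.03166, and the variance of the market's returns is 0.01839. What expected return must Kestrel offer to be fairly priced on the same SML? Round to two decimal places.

MRP = (12.89% − 5.43%) / (1.54 − 0.51) = 7.2427%
R_f = 5.43% − 0.51 × 7.2427% = 1.7362%
β_Kestrel = Cov / Var(R_m) = 0.03166 / 0.01839 = 1.7216
E(R_Kestrel) = R_f + β × MRP = 1.7362% + 1.7216 × 7.2427% = 14.21%

14.21%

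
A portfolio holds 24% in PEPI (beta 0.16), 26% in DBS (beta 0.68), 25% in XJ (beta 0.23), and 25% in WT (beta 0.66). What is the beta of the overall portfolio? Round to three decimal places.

β_P = Σ w_i β_i = 0.24×0.16 + 0.26×0.68 + 0.25×0.23 + 0.25×0.66 = 0.4377

0.438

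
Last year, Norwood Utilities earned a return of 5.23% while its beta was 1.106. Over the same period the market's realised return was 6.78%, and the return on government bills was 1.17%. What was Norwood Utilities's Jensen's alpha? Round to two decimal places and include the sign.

Market excess return = 6.78% − 1.17% = 5.61%
CAPM benchmark = R_f + β(R_m − R_f) = 1.17% + 1.106 × 5.61% = 7.37466%
α = actual − benchmark = 5.23% − 7.37466% = -2.14%

-2.14%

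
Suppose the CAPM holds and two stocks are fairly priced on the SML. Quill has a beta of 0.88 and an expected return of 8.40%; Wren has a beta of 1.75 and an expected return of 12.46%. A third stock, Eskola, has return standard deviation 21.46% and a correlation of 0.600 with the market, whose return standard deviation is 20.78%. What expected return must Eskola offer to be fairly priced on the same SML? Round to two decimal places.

7.18%

MRP = (12.46% − 8.40%) / (1.75 − 0.88) = 4.6667%
R_f = 8.40% − 0.88 × 4.6667% = 4.2933%
β_Eskola = ρ·σ_i/σ_m = 0.600 × 21.46 / 20.78 = 0.6196
E(R_Eskola) = R_f + β × MRP = 4.2933% + 0.6196 × 4.6667% = 7.18%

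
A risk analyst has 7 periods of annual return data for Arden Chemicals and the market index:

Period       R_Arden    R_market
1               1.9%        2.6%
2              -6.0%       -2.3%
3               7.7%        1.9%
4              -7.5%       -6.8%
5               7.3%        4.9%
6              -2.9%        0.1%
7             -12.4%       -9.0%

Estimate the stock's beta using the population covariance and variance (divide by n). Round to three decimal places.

Mean R_i = (1.9 − 6.0 + 7.7 − 7.5 + 7.3 − 2.9 − 12.4) / 7 = -1.7000%
Mean R_m = (2.6 − 2.3 + 1.9 − 6.8 + 4.9 + 0.1 − 9.0) / 7 = -1.2286%
Σ(R_i − R̄_i)(R_m − R̄_m) = 216.8300  ⇒  Cov = 216.8300 / 7 = 30.9757
Σ(R_m − R̄_m)² = 156.3543  ⇒  Var(R_m) = 156.3543 / 7 = 22.3363
β = Cov / Var(R_m) = 30.9757 / 22.3363 = 1.3868

1.387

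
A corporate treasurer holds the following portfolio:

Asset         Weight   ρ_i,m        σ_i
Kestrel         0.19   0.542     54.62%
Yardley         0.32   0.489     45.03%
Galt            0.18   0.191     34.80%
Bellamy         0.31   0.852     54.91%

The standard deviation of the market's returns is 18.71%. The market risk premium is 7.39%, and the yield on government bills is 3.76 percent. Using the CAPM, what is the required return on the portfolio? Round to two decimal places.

β_Kestrel = 0.542 × 54.62% / 18.71% = 1.5823
β_Yardley = 0.489 × 45.03% / 18.71% = 1.1769
β_Galt = 0.191 × 34.80% / 18.71% = 0.3553
β_Bellamy = 0.852 × 54.91% / 18.71% = 2.5004
β_P = Σ w_i β_i = 0.19×1.5823 + 0.32×1.1769 + 0.18×0.3553 + 0.31×2.5004 = 1.5163
E(R_P) = R_f + β_P × MRP = 3.76% + 1.5163 × 7.39% = 14.97%

14.97%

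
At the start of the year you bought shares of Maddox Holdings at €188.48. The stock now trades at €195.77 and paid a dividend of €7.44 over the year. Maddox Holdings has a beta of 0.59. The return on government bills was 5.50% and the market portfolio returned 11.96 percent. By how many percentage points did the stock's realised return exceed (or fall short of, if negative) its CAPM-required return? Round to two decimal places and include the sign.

Realised HPR = (P1 + D1 − P0) / P0 = (195.77 + 7.44 − 188.48) / 188.48 = 14.73 / 188.48 = 7.8152%
MRP = 11.96% − 5.50% = 6.46%
CAPM required = R_f + β·MRP = 5.50% + 0.59 × 6.46% = 9.3114%
α = realised − required = 7.8152% − 9.3114% = -1.50%

-1.50%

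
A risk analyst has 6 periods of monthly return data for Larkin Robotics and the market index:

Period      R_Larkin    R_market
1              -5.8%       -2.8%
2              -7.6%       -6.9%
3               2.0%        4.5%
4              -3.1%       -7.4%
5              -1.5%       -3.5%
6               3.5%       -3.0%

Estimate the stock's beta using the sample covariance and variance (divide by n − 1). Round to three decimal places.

0.611

Mean R_i = (-5.8 − 7.6 + 2.0 − 3.1 − 1.5 + 3.5) / 6 = -2.0833%
Mean R_m = (-2.8 − 6.9 + 4.5 − 7.4 − 3.5 − 3.0) / 6 = -3.1833%
Σ(R_i − R̄_i)(R_m − R̄_m) = 55.5783  ⇒  Cov = 55.5783 / 5 = 11.1157
Σ(R_m − R̄_m)² = 90.9083  ⇒  Var(R_m) = 90.9083 / 5 = 18.1817
β = Cov / Var(R_m) = 11.1157 / 18.1817 = 0.6114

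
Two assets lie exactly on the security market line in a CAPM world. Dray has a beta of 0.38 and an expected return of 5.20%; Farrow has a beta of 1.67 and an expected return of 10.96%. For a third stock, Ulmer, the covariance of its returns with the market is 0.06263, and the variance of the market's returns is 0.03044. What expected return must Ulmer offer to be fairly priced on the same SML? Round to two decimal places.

MRP = (10.96% − 5.20%) / (1.67 − 0.38) = 4.4651%
R_f = 5.20% − 0.38 × 4.4651% = 3.5033%
β_Ulmer = Cov / Var(R_m) = 0.06263 / 0.03044 = 2.0575
E(R_Ulmer) = R_f + β × MRP = 3.5033% + 2.0575 × 4.4651% = 12.69%

12.69%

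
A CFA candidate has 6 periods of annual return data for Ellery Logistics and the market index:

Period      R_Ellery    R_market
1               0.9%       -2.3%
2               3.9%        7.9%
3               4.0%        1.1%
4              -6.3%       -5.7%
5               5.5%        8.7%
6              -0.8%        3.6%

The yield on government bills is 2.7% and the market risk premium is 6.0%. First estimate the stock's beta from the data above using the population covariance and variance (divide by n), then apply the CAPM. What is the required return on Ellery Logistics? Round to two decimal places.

6.36%

Mean R_i = (0.9 + 3.9 + 4.0 − 6.3 + 5.5 − 0.8) / 6 = 1.2000%
Mean R_m = (-2.3 + 7.9 + 1.1 − 5.7 + 8.7 + 3.6) / 6 = 2.2167%
Σ(R_i − R̄_i)(R_m − R̄_m) = 98.0600  ⇒  Cov = 98.0600 / 6 = 16.3433
Σ(R_m − R̄_m)² = 160.5683  ⇒  Var(R_m) = 160.5683 / 6 = 26.7614
β = Cov / Var(R_m) = 16.3433 / 26.7614 = 0.6107
E(R) = R_f + β × MRP = 2.7% + 0.6107 × 6.0% = 6.36%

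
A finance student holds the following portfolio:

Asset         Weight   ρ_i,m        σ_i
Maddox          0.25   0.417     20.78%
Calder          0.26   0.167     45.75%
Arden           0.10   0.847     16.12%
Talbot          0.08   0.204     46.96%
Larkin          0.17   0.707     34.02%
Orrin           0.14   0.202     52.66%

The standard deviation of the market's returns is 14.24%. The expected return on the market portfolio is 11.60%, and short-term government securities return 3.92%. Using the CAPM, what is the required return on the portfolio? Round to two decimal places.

β_Maddox = 0.417 × 20.78% / 14.24% = 0.6085
β_Calder = 0.167 × 45.75% / 14.24% = 0.5365
β_Arden = 0.847 × 16.12% / 14.24% = 0.9588
β_Talbot = 0.204 × 46.96% / 14.24% = 0.6727
β_Larkin = 0.707 × 34.02% / 14.24% = 1.6891
β_Orrin = 0.202 × 52.66% / 14.24% = 0.7470
β_P = Σ w_i β_i = 0.25×0.6085 + 0.26×0.5365 + 0.10×0.9588 + 0.08×0.6727 + 0.17×1.6891 + 0.14×0.7470 = 0.8330
MRP = 11.60% − 3.92% = 7.68%
E(R_P) = R_f + β_P × MRP = 3.92% + 0.8330 × 7.68% = 10.32%

10.32%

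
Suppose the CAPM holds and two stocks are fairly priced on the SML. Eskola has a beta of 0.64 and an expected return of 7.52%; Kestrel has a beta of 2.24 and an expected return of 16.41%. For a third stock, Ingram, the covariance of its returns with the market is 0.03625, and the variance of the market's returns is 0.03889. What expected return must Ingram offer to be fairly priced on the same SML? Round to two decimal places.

MRP = (16.41% − 7.52%) / (2.24 − 0.64) = 5.5563%
R_f = 7.52% − 0.64 × 5.5563% = 3.9640%
β_Ingram = Cov / Var(R_m) = 0.03625 / 0.03889 = 0.9321
E(R_Ingram) = R_f + β × MRP = 3.9640% + 0.9321 × 5.5563% = 9.14%

9.14%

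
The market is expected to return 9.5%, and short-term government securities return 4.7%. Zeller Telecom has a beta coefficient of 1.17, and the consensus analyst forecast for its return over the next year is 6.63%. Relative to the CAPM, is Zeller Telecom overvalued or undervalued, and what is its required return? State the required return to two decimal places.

Overvalued; required return 10.32%

MRP = 9.5% − 4.7% = 4.80%
Required return = R_f + β·MRP = 4.7% + 1.17 × 4.8% = 10.32%
Forecast 6.63% < required 10.32% → the stock plots below the SML → overvalued.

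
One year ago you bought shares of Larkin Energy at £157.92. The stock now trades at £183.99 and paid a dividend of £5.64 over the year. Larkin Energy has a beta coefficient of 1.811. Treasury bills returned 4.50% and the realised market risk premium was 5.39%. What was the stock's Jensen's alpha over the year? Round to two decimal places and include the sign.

Realised HPR = (P1 + D1 − P0) / P0 = (183.99 + 5.64 − 157.92) / 157.92 = 31.71 / 157.92 = 20.0798%
CAPM required = R_f + β·MRP = 4.50% + 1.811 × 5.39% = 14.26129%
α = realised − required = 20.0798% − 14.26129% = +5.82%

+5.82%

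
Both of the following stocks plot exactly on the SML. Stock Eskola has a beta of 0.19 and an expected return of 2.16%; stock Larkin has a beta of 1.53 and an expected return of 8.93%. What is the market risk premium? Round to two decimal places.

5.05%

Both satisfy E(R) = R_f + β·MRP, so the slope of the SML is
MRP = (8.93% − 2.16%) / (1.53 − 0.19) = 6.77% / 1.34 = 5.0522%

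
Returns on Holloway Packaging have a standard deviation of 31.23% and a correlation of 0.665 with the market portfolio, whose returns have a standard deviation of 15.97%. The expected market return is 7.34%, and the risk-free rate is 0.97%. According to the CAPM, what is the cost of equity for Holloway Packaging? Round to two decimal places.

9.25%

β = ρ × σ_i / σ_m = 0.665 × 31.23% / 15.97% = 1.3004
MRP = 7.34% − 0.97% = 6.37%
E(R) = 0.97% + 1.3004 × 6.37% = 9.25%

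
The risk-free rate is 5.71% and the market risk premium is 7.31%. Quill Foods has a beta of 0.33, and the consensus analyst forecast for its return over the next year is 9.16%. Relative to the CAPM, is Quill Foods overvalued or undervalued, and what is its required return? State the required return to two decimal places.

Required return = R_f + β·MRP = 5.71% + 0.33 × 7.31% = 8.12%
Forecast 9.16% > required 8.12% → the stock plots above the SML → undervalued.

Undervalued; required return 8.12%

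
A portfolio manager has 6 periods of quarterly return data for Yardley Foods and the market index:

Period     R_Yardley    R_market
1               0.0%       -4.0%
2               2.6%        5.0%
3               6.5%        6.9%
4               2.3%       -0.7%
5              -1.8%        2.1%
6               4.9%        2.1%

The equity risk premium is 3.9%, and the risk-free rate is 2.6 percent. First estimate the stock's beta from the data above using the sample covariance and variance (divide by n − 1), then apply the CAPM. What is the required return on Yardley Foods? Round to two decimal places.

4.40%

Mean R_i = (0.0 + 2.6 + 6.5 + 2.3 − 1.8 + 4.9) / 6 = 2.4167%
Mean R_m = (-4.0 + 5.0 + 6.9 − 0.7 + 2.1 + 2.1) / 6 = 1.9000%
Σ(R_i − R̄_i)(R_m − R̄_m) = 35.2000  ⇒  Cov = 35.2000 / 5 = 7.0400
Σ(R_m − R̄_m)² = 76.2600  ⇒  Var(R_m) = 76.2600 / 5 = 15.2520
β = Cov / Var(R_m) = 7.0400 / 15.2520 = 0.4616
E(R) = R_f + β × MRP = 2.6% + 0.4616 × 3.9% = 4.40%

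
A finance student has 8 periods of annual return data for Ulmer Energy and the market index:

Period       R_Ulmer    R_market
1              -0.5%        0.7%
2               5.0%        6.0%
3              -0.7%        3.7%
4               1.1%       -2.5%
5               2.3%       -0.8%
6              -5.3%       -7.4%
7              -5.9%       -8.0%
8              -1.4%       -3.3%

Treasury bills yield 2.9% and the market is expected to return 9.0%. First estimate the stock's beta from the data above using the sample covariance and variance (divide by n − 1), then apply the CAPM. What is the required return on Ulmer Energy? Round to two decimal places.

6.69%

Mean R_i = (-0.5 + 5.0 − 0.7 + 1.1 + 2.3 − 5.3 − 5.9 − 1.4) / 8 = -0.6750%
Mean R_m = (0.7 + 6.0 + 3.7 − 2.5 − 0.8 − 7.4 − 8.0 − 3.3) / 8 = -1.4500%
Σ(R_i − R̄_i)(R_m − R̄_m) = 105.6800  ⇒  Cov = 105.6800 / 7 = 15.0971
Σ(R_m − R̄_m)² = 169.9000  ⇒  Var(R_m) = 169.9000 / 7 = 24.2714
β = Cov / Var(R_m) = 15.0971 / 24.2714 = 0.6220
MRP = 9.0% − 2.9% = 6.10%
E(R) = R_f + β × MRP = 2.9% + 0.6220 × 6.1% = 6.69%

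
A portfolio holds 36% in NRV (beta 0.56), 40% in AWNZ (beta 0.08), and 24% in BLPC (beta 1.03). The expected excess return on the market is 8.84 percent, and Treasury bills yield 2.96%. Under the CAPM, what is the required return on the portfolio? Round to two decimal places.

β_P = Σ w_i β_i = 0.36×0.56 + 0.40×0.08 + 0.24×1.03 = 0.4808
E(R_P) = R_f + β_P × MRP = 2.96% + 0.4808 × 8.84% = 7.21%

7.21%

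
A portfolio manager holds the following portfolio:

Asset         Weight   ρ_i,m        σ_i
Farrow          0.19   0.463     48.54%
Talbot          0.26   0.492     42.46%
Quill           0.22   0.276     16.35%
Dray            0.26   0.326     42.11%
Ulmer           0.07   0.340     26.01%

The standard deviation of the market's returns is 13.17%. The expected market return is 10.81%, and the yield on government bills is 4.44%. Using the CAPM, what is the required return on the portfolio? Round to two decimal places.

11.64%

β_Farrow = 0.463 × 48.54% / 13.17% = 1.7065
β_Talbot = 0.492 × 42.46% / 13.17% = 1.5862
β_Quill = 0.276 × 16.35% / 13.17% = 0.3426
β_Dray = 0.326 × 42.11% / 13.17% = 1.0424
β_Ulmer = 0.340 × 26.01% / 13.17% = 0.6715
β_P = Σ w_i β_i = 0.19×1.7065 + 0.26×1.5862 + 0.22×0.3426 + 0.26×1.0424 + 0.07×0.6715 = 1.1300
MRP = 10.81% − 4.44% = 6.37%
E(R_P) = R_f + β_P × MRP = 4.44% + 1.1300 × 6.37% = 11.64%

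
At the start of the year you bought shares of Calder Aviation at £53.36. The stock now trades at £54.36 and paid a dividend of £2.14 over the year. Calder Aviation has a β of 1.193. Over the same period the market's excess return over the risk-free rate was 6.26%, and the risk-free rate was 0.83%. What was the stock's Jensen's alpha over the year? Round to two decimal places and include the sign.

Realised HPR = (P1 + D1 − P0) / P0 = (54.36 + 2.14 − 53.36) / 53.36 = 3.14 / 53.36 = 5.8846%
CAPM required = R_f + β·MRP = 0.83% + 1.193 × 6.26% = 8.29818%
α = realised − required = 5.8846% − 8.29818% = -2.41%

-2.41%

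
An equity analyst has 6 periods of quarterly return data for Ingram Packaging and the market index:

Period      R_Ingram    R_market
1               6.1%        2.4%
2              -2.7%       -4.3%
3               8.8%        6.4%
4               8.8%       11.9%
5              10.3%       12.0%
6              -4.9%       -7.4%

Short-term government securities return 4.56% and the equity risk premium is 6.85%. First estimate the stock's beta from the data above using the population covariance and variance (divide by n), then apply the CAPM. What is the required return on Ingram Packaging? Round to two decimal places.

Mean R_i = (6.1 − 2.7 + 8.8 + 8.8 + 10.3 − 4.9) / 6 = 4.4000%
Mean R_m = (2.4 − 4.3 + 6.4 + 11.9 + 12.0 − 7.4) / 6 = 3.5000%
Σ(R_i − R̄_i)(R_m − R̄_m) = 254.7500  ⇒  Cov = 254.7500 / 6 = 42.4583
Σ(R_m − R̄_m)² = 332.0800  ⇒  Var(R_m) = 332.0800 / 6 = 55.3467
β = Cov / Var(R_m) = 42.4583 / 55.3467 = 0.7671
E(R) = R_f + β × MRP = 4.56% + 0.7671 × 6.85% = 9.81%

9.81%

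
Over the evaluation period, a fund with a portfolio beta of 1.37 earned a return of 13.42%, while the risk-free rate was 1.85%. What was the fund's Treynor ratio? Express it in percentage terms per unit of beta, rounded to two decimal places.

8.45%

Treynor = (R_P − R_f) / β_P = (13.42% − 1.85%) / 1.3700 = 11.57% / 1.3700 = 8.45%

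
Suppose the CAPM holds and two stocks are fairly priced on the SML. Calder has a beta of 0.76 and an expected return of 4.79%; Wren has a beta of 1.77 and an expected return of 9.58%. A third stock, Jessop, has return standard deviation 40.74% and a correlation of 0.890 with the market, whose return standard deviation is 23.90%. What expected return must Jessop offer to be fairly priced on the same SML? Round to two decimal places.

8.38%

MRP = (9.58% − 4.79%) / (1.77 − 0.76) = 4.7426%
R_f = 4.79% − 0.76 × 4.7426% = 1.1856%
β_Jessop = ρ·σ_i/σ_m = 0.890 × 40.74 / 23.90 = 1.5171
E(R_Jessop) = R_f + β × MRP = 1.1856% + 1.5171 × 4.7426% = 8.38%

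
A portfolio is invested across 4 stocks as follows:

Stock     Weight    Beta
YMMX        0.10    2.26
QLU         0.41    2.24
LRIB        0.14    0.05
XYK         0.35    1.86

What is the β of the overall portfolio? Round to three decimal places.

β_P = Σ w_i β_i = 0.10×2.26 + 0.41×2.24 + 0.14×0.05 + 0.35×1.86 = 1.8024

1.802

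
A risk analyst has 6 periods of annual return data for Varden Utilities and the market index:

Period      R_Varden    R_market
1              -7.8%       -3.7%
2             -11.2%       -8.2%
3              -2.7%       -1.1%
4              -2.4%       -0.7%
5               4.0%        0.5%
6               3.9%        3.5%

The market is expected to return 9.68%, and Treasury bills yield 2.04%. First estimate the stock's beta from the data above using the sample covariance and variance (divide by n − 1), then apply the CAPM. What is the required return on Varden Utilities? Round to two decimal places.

Mean R_i = (-7.8 − 11.2 − 2.7 − 2.4 + 4.0 + 3.9) / 6 = -2.7000%
Mean R_m = (-3.7 − 8.2 − 1.1 − 0.7 + 0.5 + 3.5) / 6 = -1.6167%
Σ(R_i − R̄_i)(R_m − R̄_m) = 114.8100  ⇒  Cov = 114.8100 / 5 = 22.9620
Σ(R_m − R̄_m)² = 79.4483  ⇒  Var(R_m) = 79.4483 / 5 = 15.8897
β = Cov / Var(R_m) = 22.9620 / 15.8897 = 1.4451
MRP = 9.68% − 2.04% = 7.64%
E(R) = R_f + β × MRP = 2.04% + 1.4451 × 7.64% = 13.08%

13.08%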